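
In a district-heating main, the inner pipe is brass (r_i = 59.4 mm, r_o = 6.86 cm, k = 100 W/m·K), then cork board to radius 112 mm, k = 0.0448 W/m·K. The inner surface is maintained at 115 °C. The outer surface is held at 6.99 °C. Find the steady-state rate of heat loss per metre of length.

Resistance network (inner→outer):
  R'_brass = ln(0.0686/0.0594)/(2πk) = 0.1440/(2π·100) = 2.292×10^-4 m·K/W
  R'_cork board = ln(0.112/0.0686)/(2πk) = 0.4902/(2π·0.0448) = 1.741 m·K/W
ΣR = 2.292×10^-4 + 1.741 = 1.741 m·K/W
Q' = ΔT/ΣR = (115 °C − 6.99 °C)/1.741 = 62.0 W/m

Q' = 62.0 W/m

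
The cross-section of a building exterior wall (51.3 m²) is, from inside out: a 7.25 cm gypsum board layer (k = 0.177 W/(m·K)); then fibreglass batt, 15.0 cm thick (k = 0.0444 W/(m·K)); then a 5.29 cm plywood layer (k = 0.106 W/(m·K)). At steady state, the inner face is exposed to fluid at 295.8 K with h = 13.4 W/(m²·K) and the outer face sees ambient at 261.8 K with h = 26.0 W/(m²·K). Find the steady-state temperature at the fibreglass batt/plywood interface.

Resistance network (inner→outer):
  R_conv,in = 1/(hA) = 1/(13.4·51.3) = 0.001455 K/W
  R_gypsum board = L/(kA) = 0.0725/(0.177·51.3) = 0.007984 K/W
  R_fibreglass batt = L/(kA) = 0.150/(0.0444·51.3) = 0.06586 K/W
  R_plywood = L/(kA) = 0.0529/(0.106·51.3) = 0.009728 K/W
  R_conv,out = 1/(hA) = 1/(26.0·51.3) = 7.497×10^-4 K/W
ΣR = 0.001455 + 0.007984 + 0.06586 + 0.009728 + 7.497×10^-4 = 0.08578 K/W
Q = ΔT/ΣR = (295.8 K − 261.8 K)/0.08578 = 396.4 W
From the inner boundary to the fibreglass batt/plywood interface, ΣR_partial = 0.07530 K/W.
T_interface = T_in − Q·ΣR_partial = 295.8 K − (396.4)(0.07530) = 265.95 K

T = 265.95 K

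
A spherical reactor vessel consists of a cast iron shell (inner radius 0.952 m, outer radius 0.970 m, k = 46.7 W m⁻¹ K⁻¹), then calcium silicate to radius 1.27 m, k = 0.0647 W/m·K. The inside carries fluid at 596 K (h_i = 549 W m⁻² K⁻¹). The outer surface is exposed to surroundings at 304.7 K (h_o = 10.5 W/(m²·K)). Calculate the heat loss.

Treat each layer as a resistance in series:
  R_conv,in = 1/(4πr²h) = 1/(4π·0.952²·549) = 1.599×10^-4 K/W
  R_cast iron = (1/0.952 − 1/0.970)/(4πk) = 0.01949/(4π·46.7) = 3.322×10^-5 K/W
  R_calcium silicate = (1/0.970 − 1/1.27)/(4πk) = 0.2435/(4π·0.0647) = 0.2995 K/W
  R_conv,out = 1/(4πr²h) = 1/(4π·1.27²·10.5) = 0.004699 K/W
ΣR = 1.599×10^-4 + 3.322×10^-5 + 0.2995 + 0.004699 = 0.3044 K/W
Q = ΔT/ΣR = (596 K − 304.7 K)/0.3044 = 957 W

Q = 957 W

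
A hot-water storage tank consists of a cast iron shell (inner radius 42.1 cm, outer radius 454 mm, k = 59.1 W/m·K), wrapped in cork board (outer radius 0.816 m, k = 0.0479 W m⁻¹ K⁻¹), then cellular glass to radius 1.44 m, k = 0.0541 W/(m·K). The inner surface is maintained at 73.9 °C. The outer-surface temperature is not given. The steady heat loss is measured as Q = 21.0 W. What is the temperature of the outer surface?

Sum the resistances:
  R_cast iron = (1/0.421 − 1/0.454)/(4πk) = 0.1727/(4π·59.1) = 2.325×10^-4 K/W
  R_cork board = (1/0.454 − 1/0.816)/(4πk) = 0.9772/(4π·0.0479) = 1.623 K/W
  R_cellular glass = (1/0.816 − 1/1.44)/(4πk) = 0.5310/(4π·0.0541) = 0.7811 K/W
ΣR = 2.405 K/W
ΔT = Q·ΣR = 21.0 × 2.405 = 50.50 K
Heat flows outward, so T_out = T_in − ΔT = 73.9 − 50.50 = 23.4 °C

T_out = 23.4 °C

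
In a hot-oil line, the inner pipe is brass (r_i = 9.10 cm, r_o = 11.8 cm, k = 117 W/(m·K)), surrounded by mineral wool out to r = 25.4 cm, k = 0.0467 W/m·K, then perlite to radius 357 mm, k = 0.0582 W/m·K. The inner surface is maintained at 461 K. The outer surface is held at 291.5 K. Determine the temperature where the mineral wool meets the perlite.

T = 336.0 K

Resistance network (inner→outer):
  R'_brass = ln(0.118/0.0910)/(2πk) = 0.2598/(2π·117) = 3.534×10^-4 m·K/W
  R'_mineral wool = ln(0.254/0.118)/(2πk) = 0.7666/(2π·0.0467) = 2.613 m·K/W
  R'_perlite = ln(0.357/0.254)/(2πk) = 0.3404/(2π·0.0582) = 0.9309 m·K/W
ΣR = 3.534×10^-4 + 2.613 + 0.9309 = 3.544 m·K/W
Q' = ΔT/ΣR = (461 K − 291.5 K)/3.544 = 47.83 W/m
From the inner boundary to the mineral wool/perlite interface, ΣR_partial = 2.613 m·K/W.
T_interface = T_in − Q'·ΣR_partial = 461 K − (47.83)(2.613) = 336.0 K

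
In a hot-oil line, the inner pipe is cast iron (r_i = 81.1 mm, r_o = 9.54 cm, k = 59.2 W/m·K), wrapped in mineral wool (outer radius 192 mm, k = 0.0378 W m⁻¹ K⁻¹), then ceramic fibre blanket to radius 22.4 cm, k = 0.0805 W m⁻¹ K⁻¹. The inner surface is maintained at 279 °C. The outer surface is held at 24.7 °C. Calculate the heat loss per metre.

Treat each layer as a resistance in series:
  R'_cast iron = ln(0.0954/0.0811)/(2πk) = 0.1624/(2π·59.2) = 4.366×10^-4 m·K/W
  R'_mineral wool = ln(0.192/0.0954)/(2πk) = 0.6994/(2π·0.0378) = 2.945 m·K/W
  R'_ceramic fibre blanket = ln(0.224/0.192)/(2πk) = 0.1542/(2π·0.0805) = 0.3048 m·K/W
ΣR = 4.366×10^-4 + 2.945 + 0.3048 = 3.250 m·K/W
Q' = ΔT/ΣR = (279 °C − 24.7 °C)/3.250 = 78.2 W/m

Q' = 78.2 W/m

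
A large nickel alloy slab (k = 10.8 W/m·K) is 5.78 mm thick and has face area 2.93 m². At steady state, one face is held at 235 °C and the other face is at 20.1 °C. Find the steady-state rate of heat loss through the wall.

Q = 1.18×10^6 W

Q = kA·ΔT/L = 10.8 × 2.93 × |235 °C − 20.1 °C| / 0.00578 = 1.18×10^6 W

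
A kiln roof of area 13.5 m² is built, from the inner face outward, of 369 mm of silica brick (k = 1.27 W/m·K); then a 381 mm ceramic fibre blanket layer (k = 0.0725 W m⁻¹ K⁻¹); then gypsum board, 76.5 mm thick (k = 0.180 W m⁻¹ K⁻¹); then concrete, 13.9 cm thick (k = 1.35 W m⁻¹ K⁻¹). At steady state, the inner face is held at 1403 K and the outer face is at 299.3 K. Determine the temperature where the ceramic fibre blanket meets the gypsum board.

Resistance network (inner→outer):
  R_silica brick = L/(kA) = 0.369/(1.27·13.5) = 0.02152 K/W
  R_ceramic fibre blanket = L/(kA) = 0.381/(0.0725·13.5) = 0.3893 K/W
  R_gypsum board = L/(kA) = 0.0765/(0.180·13.5) = 0.03148 K/W
  R_concrete = L/(kA) = 0.139/(1.35·13.5) = 0.007627 K/W
ΣR = 0.02152 + 0.3893 + 0.03148 + 0.007627 = 0.4499 K/W
Q = ΔT/ΣR = (1403 K − 299.3 K)/0.4499 = 2453 W
From the inner boundary to the ceramic fibre blanket/gypsum board interface, ΣR_partial = 0.4108 K/W.
T_interface = T_in − Q·ΣR_partial = 1403 K − (2453)(0.4108) = 395 K

T = 395 K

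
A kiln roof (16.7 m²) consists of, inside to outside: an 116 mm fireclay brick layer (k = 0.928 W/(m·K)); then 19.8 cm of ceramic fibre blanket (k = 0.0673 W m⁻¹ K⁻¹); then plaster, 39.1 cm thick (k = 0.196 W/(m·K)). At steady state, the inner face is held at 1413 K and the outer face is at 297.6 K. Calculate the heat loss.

Treat each layer as a resistance in series:
  R_fireclay brick = L/(kA) = 0.116/(0.928·16.7) = 0.007485 K/W
  R_ceramic fibre blanket = L/(kA) = 0.198/(0.0673·16.7) = 0.1762 K/W
  R_plaster = L/(kA) = 0.391/(0.196·16.7) = 0.1195 K/W
ΣR = 0.007485 + 0.1762 + 0.1195 = 0.3032 K/W
Q = ΔT/ΣR = (1413 K − 297.6 K)/0.3032 = 3680 W

Q = 3.68 kW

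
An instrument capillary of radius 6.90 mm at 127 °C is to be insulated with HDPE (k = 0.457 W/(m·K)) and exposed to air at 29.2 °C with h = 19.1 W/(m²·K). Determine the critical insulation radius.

r_cr = 2.39 cm

For a cylinder, r_cr = k_ins/h = 0.457/19.1 = 0.0239 m = 2.39 cm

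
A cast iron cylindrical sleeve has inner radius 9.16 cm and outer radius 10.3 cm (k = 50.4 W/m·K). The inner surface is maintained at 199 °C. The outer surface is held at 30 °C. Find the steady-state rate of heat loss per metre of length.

Q' = 2πk·ΔT/ln(r₂/r₁) = 2π × 50.4 × 169 / ln(0.103/0.0916) = 4.56×10^5 W/m

Q' = 4.56×10^5 W/m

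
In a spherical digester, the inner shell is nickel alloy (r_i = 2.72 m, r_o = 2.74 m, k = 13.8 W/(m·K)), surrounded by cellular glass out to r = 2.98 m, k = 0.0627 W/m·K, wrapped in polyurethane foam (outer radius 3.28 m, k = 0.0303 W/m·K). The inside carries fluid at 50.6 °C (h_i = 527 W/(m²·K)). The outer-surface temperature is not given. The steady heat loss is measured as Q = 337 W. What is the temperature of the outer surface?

Series resistances:
  R_conv,in = 1/(4πr²h) = 1/(4π·2.72²·527) = 2.041×10^-5 K/W
  R_nickel alloy = (1/2.72 − 1/2.74)/(4πk) = 0.002684/(4π·13.8) = 1.547×10^-5 K/W
  R_cellular glass = (1/2.74 − 1/2.98)/(4πk) = 0.02939/(4π·0.0627) = 0.03730 K/W
  R_polyurethane foam = (1/2.98 − 1/3.28)/(4πk) = 0.03069/(4π·0.0303) = 0.08061 K/W
ΣR = 0.1179 K/W
ΔT = Q·ΣR = 337 × 0.1179 = 39.73 K
Heat flows outward, so T_out = T_in − ΔT = 50.6 − 39.73 = 10.9 °C

T_out = 10.9 °C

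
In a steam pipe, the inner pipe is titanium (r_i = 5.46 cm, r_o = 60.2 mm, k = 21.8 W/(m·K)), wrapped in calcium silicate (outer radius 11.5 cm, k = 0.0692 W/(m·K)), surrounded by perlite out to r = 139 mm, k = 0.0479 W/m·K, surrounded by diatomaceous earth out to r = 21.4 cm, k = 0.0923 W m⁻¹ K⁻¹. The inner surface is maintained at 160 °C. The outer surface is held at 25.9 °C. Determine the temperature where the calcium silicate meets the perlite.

Treat each layer as a resistance in series:
  R'_titanium = ln(0.0602/0.0546)/(2πk) = 0.09764/(2π·21.8) = 7.128×10^-4 m·K/W
  R'_calcium silicate = ln(0.115/0.0602)/(2πk) = 0.6473/(2π·0.0692) = 1.489 m·K/W
  R'_perlite = ln(0.139/0.115)/(2πk) = 0.1895/(2π·0.0479) = 0.6298 m·K/W
  R'_diatomaceous earth = ln(0.214/0.139)/(2πk) = 0.4315/(2π·0.0923) = 0.7440 m·K/W
ΣR = 7.128×10^-4 + 1.489 + 0.6298 + 0.7440 = 2.864 m·K/W
Q' = ΔT/ΣR = (160 °C − 25.9 °C)/2.864 = 46.82 W/m
From the inner boundary to the calcium silicate/perlite interface, ΣR_partial = 1.490 m·K/W.
T_interface = T_in − Q'·ΣR_partial = 160 °C − (46.82)(1.490) = 90.2 °C

T = 90.2 °C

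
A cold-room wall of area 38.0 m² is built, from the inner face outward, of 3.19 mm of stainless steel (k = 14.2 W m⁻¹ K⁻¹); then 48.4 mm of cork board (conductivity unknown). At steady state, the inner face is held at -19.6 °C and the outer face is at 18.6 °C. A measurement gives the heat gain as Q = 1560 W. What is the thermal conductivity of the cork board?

ΣR = ΔT/Q = |-19.6 − 18.6|/1560 = 0.02449 K/W
Known resistances:
  R_stainless steel = L/(kA) = 0.00319/(14.2·38.0) = 5.912×10^-6 K/W
R_cork board = ΣR − ΣR_known = 0.02449 − 5.912×10^-6 = 0.02448 K/W
L/(kA) = 0.02448 ⇒ k = 0.0484/(0.02448·38.0) = 0.0520 W/m·K

k = 0.0520 W/m·K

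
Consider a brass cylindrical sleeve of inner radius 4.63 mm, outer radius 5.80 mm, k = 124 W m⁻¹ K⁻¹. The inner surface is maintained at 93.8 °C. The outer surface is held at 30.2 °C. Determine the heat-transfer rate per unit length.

Q' = 2πk·ΔT/ln(r₂/r₁) = 2π × 124 × 63.6 / ln(0.00580/0.00463) = 2.20×10^5 W/m

Q' = 2.20×10^5 W/m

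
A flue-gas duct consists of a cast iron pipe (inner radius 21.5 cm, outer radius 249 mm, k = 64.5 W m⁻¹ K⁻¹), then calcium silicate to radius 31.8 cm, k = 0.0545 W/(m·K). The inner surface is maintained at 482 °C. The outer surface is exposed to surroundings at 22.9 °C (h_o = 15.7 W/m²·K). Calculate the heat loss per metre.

Resistance network (inner→outer):
  R'_cast iron = ln(0.249/0.215)/(2πk) = 0.1468/(2π·64.5) = 3.623×10^-4 m·K/W
  R'_calcium silicate = ln(0.318/0.249)/(2πk) = 0.2446/(2π·0.0545) = 0.7143 m·K/W
  R'_conv,out = 1/(2πr h) = 1/(2π·0.318·15.7) = 0.03188 m·K/W
ΣR = 3.623×10^-4 + 0.7143 + 0.03188 = 0.7465 m·K/W
Q' = ΔT/ΣR = (482 °C − 22.9 °C)/0.7465 = 615 W/m

Q' = 615 W/m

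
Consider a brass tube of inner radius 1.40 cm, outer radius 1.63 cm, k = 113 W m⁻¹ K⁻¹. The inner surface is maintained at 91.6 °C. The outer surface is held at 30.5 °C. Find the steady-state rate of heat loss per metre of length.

Q' = 2πk·ΔT/ln(r₂/r₁) = 2π × 113 × 61.1 / ln(0.0163/0.0140) = 2.85×10^5 W/m

Q' = 285 kW/m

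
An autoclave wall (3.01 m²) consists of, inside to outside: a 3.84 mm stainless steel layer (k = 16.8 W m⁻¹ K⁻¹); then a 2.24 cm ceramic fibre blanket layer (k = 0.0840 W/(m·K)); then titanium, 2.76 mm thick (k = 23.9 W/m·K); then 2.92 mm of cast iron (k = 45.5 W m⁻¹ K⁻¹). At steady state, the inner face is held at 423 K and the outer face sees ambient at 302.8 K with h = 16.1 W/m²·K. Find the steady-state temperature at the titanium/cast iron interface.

Series thermal resistances, inner to outer:
  R_stainless steel = L/(kA) = 0.00384/(16.8·3.01) = 7.594×10^-5 K/W
  R_ceramic fibre blanket = L/(kA) = 0.0224/(0.0840·3.01) = 0.08859 K/W
  R_titanium = L/(kA) = 0.00276/(23.9·3.01) = 3.837×10^-5 K/W
  R_cast iron = L/(kA) = 0.00292/(45.5·3.01) = 2.132×10^-5 K/W
  R_conv,out = 1/(hA) = 1/(16.1·3.01) = 0.02064 K/W
ΣR = 7.594×10^-5 + 0.08859 + 3.837×10^-5 + 2.132×10^-5 + 0.02064 = 0.1094 K/W
Q = ΔT/ΣR = (423 K − 302.8 K)/0.1094 = 1099 W
From the inner boundary to the titanium/cast iron interface, ΣR_partial = 0.08870 K/W.
T_interface = T_in − Q·ΣR_partial = 423 K − (1099)(0.08870) = 325.5 K

T = 325.5 K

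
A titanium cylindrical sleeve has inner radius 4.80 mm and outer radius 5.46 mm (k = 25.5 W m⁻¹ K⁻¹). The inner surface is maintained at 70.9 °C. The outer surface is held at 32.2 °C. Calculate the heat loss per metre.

Q' = 2πk·ΔT/ln(r₂/r₁) = 2π × 25.5 × 38.7 / ln(0.00546/0.00480) = 48100 W/m

Q' = 48100 W/m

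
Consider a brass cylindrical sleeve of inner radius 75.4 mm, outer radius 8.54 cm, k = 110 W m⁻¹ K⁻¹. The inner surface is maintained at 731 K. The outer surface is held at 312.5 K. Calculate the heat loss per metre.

Q' = 2320 kW/m

Q' = 2πk·ΔT/ln(r₂/r₁) = 2π × 110 × 418.5 / ln(0.0854/0.0754) = 2.32×10^6 W/m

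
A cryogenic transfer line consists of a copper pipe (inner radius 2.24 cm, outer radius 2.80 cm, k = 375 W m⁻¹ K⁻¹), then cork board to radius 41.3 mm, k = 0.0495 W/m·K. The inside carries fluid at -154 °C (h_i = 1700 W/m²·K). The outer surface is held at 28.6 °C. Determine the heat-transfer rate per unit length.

Treat each layer as a resistance in series:
  R'_conv,in = 1/(2πr h) = 1/(2π·0.0224·1700) = 0.004179 m·K/W
  R'_copper = ln(0.0280/0.0224)/(2πk) = 0.2231/(2π·375) = 9.471×10^-5 m·K/W
  R'_cork board = ln(0.0413/0.0280)/(2πk) = 0.3887/(2π·0.0495) = 1.250 m·K/W
ΣR = 0.004179 + 9.471×10^-5 + 1.250 = 1.254 m·K/W
Q' = ΔT/ΣR = (-154 °C − 28.6 °C)/1.254 = -146 W/m
(Negative Q' ⇒ heat flows inward; heat gain = 146 W/m.)

Q' = 146 W/m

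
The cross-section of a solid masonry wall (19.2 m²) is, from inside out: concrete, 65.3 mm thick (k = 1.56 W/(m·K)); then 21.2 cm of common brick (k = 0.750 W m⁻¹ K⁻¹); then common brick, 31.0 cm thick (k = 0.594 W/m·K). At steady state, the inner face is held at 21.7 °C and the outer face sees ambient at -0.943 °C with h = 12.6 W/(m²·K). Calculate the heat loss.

Q = 470 W

Treat each layer as a resistance in series:
  R_concrete = L/(kA) = 0.0653/(1.56·19.2) = 0.002180 K/W
  R_common brick = L/(kA) = 0.212/(0.750·19.2) = 0.01472 K/W
  R_common brick = L/(kA) = 0.310/(0.594·19.2) = 0.02718 K/W
  R_conv,out = 1/(hA) = 1/(12.6·19.2) = 0.004134 K/W
ΣR = 0.002180 + 0.01472 + 0.02718 + 0.004134 = 0.04821 K/W
Q = ΔT/ΣR = (21.7 °C − -0.943 °C)/0.04821 = 470 W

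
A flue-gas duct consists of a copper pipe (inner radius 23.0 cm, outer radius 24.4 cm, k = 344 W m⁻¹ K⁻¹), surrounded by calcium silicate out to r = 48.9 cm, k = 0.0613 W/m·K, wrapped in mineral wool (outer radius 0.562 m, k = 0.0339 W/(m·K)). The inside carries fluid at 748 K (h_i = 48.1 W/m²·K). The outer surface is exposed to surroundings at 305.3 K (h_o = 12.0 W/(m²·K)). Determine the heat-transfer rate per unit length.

Series thermal resistances, inner to outer:
  R'_conv,in = 1/(2πr h) = 1/(2π·0.230·48.1) = 0.01439 m·K/W
  R'_copper = ln(0.244/0.230)/(2πk) = 0.05909/(2π·344) = 2.734×10^-5 m·K/W
  R'_calcium silicate = ln(0.489/0.244)/(2πk) = 0.6952/(2π·0.0613) = 1.805 m·K/W
  R'_mineral wool = ln(0.562/0.489)/(2πk) = 0.1391/(2π·0.0339) = 0.6532 m·K/W
  R'_conv,out = 1/(2πr h) = 1/(2π·0.562·12.0) = 0.02360 m·K/W
ΣR = 0.01439 + 2.734×10^-5 + 1.805 + 0.6532 + 0.02360 = 2.496 m·K/W
Q' = ΔT/ΣR = (748 K − 305.3 K)/2.496 = 177 W/m

Q' = 177 W/m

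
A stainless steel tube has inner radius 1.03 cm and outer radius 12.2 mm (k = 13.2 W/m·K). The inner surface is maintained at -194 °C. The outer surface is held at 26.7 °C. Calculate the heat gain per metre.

Q' = 2πk·ΔT/ln(r₂/r₁) = 2π × 13.2 × 220.7 / ln(0.0122/0.0103) = 1.08×10^5 W/m

Q' = 108 kW/m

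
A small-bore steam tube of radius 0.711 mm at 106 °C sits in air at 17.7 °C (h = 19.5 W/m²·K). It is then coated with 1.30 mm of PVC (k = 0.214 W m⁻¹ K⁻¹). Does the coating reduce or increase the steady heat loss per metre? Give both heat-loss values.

Critical radius for a cylinder: r_cr = k/h = 0.0110 m = 1.10 cm.
Outer radius after coating: r₂ = 7.11×10^-4 + 0.00130 = 0.002011 m.
Since r₁ < r_cr and r₂ ≤ r_cr, the coating moves toward the maximum at r_cr — heat loss rises.
Bare: R = 1/(2πr₁h) = 11.48 m·K/W; Q = 88.3/11.48 = 7.69 W/m.
Coated: R = R_cond + R_conv = 4.832 m·K/W; Q = 88.3/4.832 = 18.3 W/m.

increases: 7.69 → 18.3 W/m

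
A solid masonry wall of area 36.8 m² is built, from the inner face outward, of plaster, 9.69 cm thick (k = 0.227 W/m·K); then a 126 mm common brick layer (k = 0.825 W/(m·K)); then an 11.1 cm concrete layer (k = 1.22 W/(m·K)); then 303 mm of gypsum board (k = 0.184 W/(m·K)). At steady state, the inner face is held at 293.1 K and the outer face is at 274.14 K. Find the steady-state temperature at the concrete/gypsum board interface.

T = 287.6 K

Series thermal resistances, inner to outer:
  R_plaster = L/(kA) = 0.0969/(0.227·36.8) = 0.01160 K/W
  R_common brick = L/(kA) = 0.126/(0.825·36.8) = 0.004150 K/W
  R_concrete = L/(kA) = 0.111/(1.22·36.8) = 0.002472 K/W
  R_gypsum board = L/(kA) = 0.303/(0.184·36.8) = 0.04475 K/W
ΣR = 0.01160 + 0.004150 + 0.002472 + 0.04475 = 0.06297 K/W
Q = ΔT/ΣR = (293.1 K − 274.14 K)/0.06297 = 301.1 W
From the inner boundary to the concrete/gypsum board interface, ΣR_partial = 0.01822 K/W.
T_interface = T_in − Q·ΣR_partial = 293.1 K − (301.1)(0.01822) = 287.6 K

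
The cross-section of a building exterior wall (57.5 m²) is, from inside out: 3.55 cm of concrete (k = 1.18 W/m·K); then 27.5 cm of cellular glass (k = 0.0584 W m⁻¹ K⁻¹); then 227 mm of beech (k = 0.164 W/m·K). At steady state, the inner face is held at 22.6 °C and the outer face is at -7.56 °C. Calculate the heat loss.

Resistance network (inner→outer):
  R_concrete = L/(kA) = 0.0355/(1.18·57.5) = 5.232×10^-4 K/W
  R_cellular glass = L/(kA) = 0.275/(0.0584·57.5) = 0.08189 K/W
  R_beech = L/(kA) = 0.227/(0.164·57.5) = 0.02407 K/W
ΣR = 5.232×10^-4 + 0.08189 + 0.02407 = 0.1065 K/W
Q = ΔT/ΣR = (22.6 °C − -7.56 °C)/0.1065 = 283 W

Q = 283 W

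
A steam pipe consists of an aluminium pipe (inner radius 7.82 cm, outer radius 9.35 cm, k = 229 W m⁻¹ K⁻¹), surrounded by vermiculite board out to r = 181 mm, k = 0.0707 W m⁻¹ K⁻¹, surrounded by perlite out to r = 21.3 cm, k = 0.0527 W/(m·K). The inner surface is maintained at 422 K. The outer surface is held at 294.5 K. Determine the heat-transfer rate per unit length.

Resistance network (inner→outer):
  R'_aluminium = ln(0.0935/0.0782)/(2πk) = 0.1787/(2π·229) = 1.242×10^-4 m·K/W
  R'_vermiculite board = ln(0.181/0.0935)/(2πk) = 0.6605/(2π·0.0707) = 1.487 m·K/W
  R'_perlite = ln(0.213/0.181)/(2πk) = 0.1628/(2π·0.0527) = 0.4916 m·K/W
ΣR = 1.242×10^-4 + 1.487 + 0.4916 = 1.979 m·K/W
Q' = ΔT/ΣR = (422 K − 294.5 K)/1.979 = 64.4 W/m

Q' = 64.4 W/m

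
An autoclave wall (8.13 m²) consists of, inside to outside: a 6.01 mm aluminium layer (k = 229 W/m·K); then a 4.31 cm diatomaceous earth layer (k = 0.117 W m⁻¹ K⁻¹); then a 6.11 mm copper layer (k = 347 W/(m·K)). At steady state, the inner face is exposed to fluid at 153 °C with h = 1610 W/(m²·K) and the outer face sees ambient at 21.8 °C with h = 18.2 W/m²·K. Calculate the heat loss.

Q = 2.52 kW

Series thermal resistances, inner to outer:
  R_conv,in = 1/(hA) = 1/(1610·8.13) = 7.640×10^-5 K/W
  R_aluminium = L/(kA) = 0.00601/(229·8.13) = 3.228×10^-6 K/W
  R_diatomaceous earth = L/(kA) = 0.0431/(0.117·8.13) = 0.04531 K/W
  R_copper = L/(kA) = 0.00611/(347·8.13) = 2.166×10^-6 K/W
  R_conv,out = 1/(hA) = 1/(18.2·8.13) = 0.006758 K/W
ΣR = 7.640×10^-5 + 3.228×10^-6 + 0.04531 + 2.166×10^-6 + 0.006758 = 0.05215 K/W
Q = ΔT/ΣR = (153 °C − 21.8 °C)/0.05215 = 2520 W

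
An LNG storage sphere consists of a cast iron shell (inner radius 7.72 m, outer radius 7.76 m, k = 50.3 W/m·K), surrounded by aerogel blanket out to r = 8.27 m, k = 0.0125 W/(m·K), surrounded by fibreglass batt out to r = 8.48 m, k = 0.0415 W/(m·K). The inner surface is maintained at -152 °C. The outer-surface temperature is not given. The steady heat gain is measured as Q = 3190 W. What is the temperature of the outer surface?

Sum the resistances:
  R_cast iron = (1/7.72 − 1/7.76)/(4πk) = 6.677×10^-4/(4π·50.3) = 1.056×10^-6 K/W
  R_aerogel blanket = (1/7.76 − 1/8.27)/(4πk) = 0.007947/(4π·0.0125) = 0.05059 K/W
  R_fibreglass batt = (1/8.27 − 1/8.48)/(4πk) = 0.002994/(4π·0.0415) = 0.005742 K/W
ΣR = 0.05634 K/W
ΔT = Q·ΣR = 3190 × 0.05634 = 179.7 K
Heat flows inward, so T_out = T_in + ΔT = -152 + 179.7 = 27.7 °C

T_out = 27.7 °C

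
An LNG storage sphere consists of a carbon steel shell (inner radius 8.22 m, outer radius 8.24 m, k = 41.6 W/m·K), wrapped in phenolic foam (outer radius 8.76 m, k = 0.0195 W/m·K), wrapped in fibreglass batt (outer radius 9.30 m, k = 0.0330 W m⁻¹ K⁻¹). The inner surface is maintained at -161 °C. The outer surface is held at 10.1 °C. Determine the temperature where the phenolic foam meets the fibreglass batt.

Resistance network (inner→outer):
  R_carbon steel = (1/8.22 − 1/8.24)/(4πk) = 2.953×10^-4/(4π·41.6) = 5.648×10^-7 K/W
  R_phenolic foam = (1/8.24 − 1/8.76)/(4πk) = 0.007204/(4π·0.0195) = 0.02940 K/W
  R_fibreglass batt = (1/8.76 − 1/9.30)/(4πk) = 0.006628/(4π·0.0330) = 0.01598 K/W
ΣR = 5.648×10^-7 + 0.02940 + 0.01598 = 0.04538 K/W
Q = ΔT/ΣR = (-161 °C − 10.1 °C)/0.04538 = -3770 W
From the inner boundary to the phenolic foam/fibreglass batt interface, ΣR_partial = 0.02940 K/W.
T_interface = T_in − Q·ΣR_partial = -161 °C − (-3770)(0.02940) = -50.2 °C

T = -50.2 °C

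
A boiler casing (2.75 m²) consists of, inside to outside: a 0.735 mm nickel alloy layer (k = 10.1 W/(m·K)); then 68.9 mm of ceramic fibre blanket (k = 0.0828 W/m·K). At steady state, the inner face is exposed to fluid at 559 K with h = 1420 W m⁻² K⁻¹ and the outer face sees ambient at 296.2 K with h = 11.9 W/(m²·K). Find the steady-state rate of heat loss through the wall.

Resistance network (inner→outer):
  R_conv,in = 1/(hA) = 1/(1420·2.75) = 2.561×10^-4 K/W
  R_nickel alloy = L/(kA) = 7.35×10^-4/(10.1·2.75) = 2.646×10^-5 K/W
  R_ceramic fibre blanket = L/(kA) = 0.0689/(0.0828·2.75) = 0.3026 K/W
  R_conv,out = 1/(hA) = 1/(11.9·2.75) = 0.03056 K/W
ΣR = 2.561×10^-4 + 2.646×10^-5 + 0.3026 + 0.03056 = 0.3334 K/W
Q = ΔT/ΣR = (559 K − 296.2 K)/0.3334 = 788 W

Q = 788 W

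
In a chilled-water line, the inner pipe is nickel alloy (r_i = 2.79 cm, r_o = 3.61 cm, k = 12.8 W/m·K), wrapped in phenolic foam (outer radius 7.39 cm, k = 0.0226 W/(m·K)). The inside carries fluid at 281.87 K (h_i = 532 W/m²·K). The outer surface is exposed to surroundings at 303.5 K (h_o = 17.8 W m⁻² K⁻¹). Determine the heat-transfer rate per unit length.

Series thermal resistances, inner to outer:
  R'_conv,in = 1/(2πr h) = 1/(2π·0.0279·532) = 0.01072 m·K/W
  R'_nickel alloy = ln(0.0361/0.0279)/(2πk) = 0.2577/(2π·12.8) = 0.003204 m·K/W
  R'_phenolic foam = ln(0.0739/0.0361)/(2πk) = 0.7164/(2π·0.0226) = 5.045 m·K/W
  R'_conv,out = 1/(2πr h) = 1/(2π·0.0739·17.8) = 0.1210 m·K/W
ΣR = 0.01072 + 0.003204 + 5.045 + 0.1210 = 5.180 m·K/W
Q' = ΔT/ΣR = (281.87 K − 303.5 K)/5.180 = -4.18 W/m
(Negative Q' ⇒ heat flows inward; heat gain = 4.18 W/m.)

Q' = 4.18 W/m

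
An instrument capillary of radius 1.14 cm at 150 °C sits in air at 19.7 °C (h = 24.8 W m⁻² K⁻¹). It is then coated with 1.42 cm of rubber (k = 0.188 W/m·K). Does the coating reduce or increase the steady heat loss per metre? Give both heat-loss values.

Critical radius for a cylinder: r_cr = k/h = 0.00758 m = 0.758 cm.
Outer radius after coating: r₂ = 0.0114 + 0.0142 = 0.0256 m.
Since r₁ ≥ r_cr, any added insulation reduces the heat loss.
Bare: R = 1/(2πr₁h) = 0.5629 m·K/W; Q = 130.3/0.5629 = 231 W/m.
Coated: R = R_cond + R_conv = 0.9355 m·K/W; Q = 130.3/0.9355 = 139 W/m.

reduces: 231 → 139 W/m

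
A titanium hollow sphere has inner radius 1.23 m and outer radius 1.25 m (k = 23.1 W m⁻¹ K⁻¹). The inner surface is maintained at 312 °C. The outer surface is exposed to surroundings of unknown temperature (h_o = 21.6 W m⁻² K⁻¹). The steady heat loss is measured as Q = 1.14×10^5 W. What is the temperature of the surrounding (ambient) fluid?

T_out = 38.1 °C

Sum the resistances:
  R_titanium = (1/1.23 − 1/1.25)/(4πk) = 0.01301/(4π·23.1) = 4.481×10^-5 K/W
  R_conv,out = 1/(4πr²h) = 1/(4π·1.25²·21.6) = 0.002358 K/W
ΣR = 0.002403 K/W
ΔT = Q·ΣR = 1.14×10^5 × 0.002403 = 273.9 K
Heat flows outward, so T_out = T_in − ΔT = 312 − 273.9 = 38.1 °C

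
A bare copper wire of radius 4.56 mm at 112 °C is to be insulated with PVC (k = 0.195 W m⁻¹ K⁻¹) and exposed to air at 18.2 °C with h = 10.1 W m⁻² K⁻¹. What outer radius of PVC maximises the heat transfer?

For a cylinder, r_cr = k_ins/h = 0.195/10.1 = 0.0193 m = 1.93 cm

r_cr = 1.93 cm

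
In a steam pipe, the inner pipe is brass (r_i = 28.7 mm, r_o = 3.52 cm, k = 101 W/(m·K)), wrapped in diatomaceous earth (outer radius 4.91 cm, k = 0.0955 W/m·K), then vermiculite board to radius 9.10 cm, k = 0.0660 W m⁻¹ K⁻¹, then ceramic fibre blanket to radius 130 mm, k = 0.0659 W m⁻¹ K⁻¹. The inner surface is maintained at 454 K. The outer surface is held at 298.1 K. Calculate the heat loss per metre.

Series thermal resistances, inner to outer:
  R'_brass = ln(0.0352/0.0287)/(2πk) = 0.2041/(2π·101) = 3.217×10^-4 m·K/W
  R'_diatomaceous earth = ln(0.0491/0.0352)/(2πk) = 0.3328/(2π·0.0955) = 0.5546 m·K/W
  R'_vermiculite board = ln(0.0910/0.0491)/(2πk) = 0.6170/(2π·0.0660) = 1.488 m·K/W
  R'_ceramic fibre blanket = ln(0.130/0.0910)/(2πk) = 0.3567/(2π·0.0659) = 0.8614 m·K/W
ΣR = 3.217×10^-4 + 0.5546 + 1.488 + 0.8614 = 2.904 m·K/W
Q' = ΔT/ΣR = (454 K − 298.1 K)/2.904 = 53.7 W/m

Q' = 53.7 W/m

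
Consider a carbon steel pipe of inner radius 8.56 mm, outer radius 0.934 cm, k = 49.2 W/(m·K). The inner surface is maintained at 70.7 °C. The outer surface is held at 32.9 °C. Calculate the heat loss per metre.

Q' = 1.34×10^5 W/m

Q' = 2πk·ΔT/ln(r₂/r₁) = 2π × 49.2 × 37.8 / ln(0.00934/0.00856) = 1.34×10^5 W/m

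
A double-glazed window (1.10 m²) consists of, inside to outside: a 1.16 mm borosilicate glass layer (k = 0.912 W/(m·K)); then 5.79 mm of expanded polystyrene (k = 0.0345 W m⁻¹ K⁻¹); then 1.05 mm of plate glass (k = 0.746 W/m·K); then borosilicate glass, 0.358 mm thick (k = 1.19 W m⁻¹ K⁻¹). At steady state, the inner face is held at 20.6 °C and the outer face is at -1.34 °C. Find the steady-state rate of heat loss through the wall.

Series thermal resistances, inner to outer:
  R_borosilicate glass = L/(kA) = 0.00116/(0.912·1.10) = 0.001156 K/W
  R_expanded polystyrene = L/(kA) = 0.00579/(0.0345·1.10) = 0.1526 K/W
  R_plate glass = L/(kA) = 0.00105/(0.746·1.10) = 0.001280 K/W
  R_borosilicate glass = L/(kA) = 3.58×10^-4/(1.19·1.10) = 2.735×10^-4 K/W
ΣR = 0.001156 + 0.1526 + 0.001280 + 2.735×10^-4 = 0.1553 K/W
Q = ΔT/ΣR = (20.6 °C − -1.34 °C)/0.1553 = 141 W

Q = 141 W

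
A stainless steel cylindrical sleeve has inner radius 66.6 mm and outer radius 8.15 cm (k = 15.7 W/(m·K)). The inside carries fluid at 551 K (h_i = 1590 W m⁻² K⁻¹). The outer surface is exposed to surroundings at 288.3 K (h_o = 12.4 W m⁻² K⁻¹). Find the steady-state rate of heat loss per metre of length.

Q' = 1630 W/m

Treat each layer as a resistance in series:
  R'_conv,in = 1/(2πr h) = 1/(2π·0.0666·1590) = 0.001503 m·K/W
  R'_stainless steel = ln(0.0815/0.0666)/(2πk) = 0.2019/(2π·15.7) = 0.002047 m·K/W
  R'_conv,out = 1/(2πr h) = 1/(2π·0.0815·12.4) = 0.1575 m·K/W
ΣR = 0.001503 + 0.002047 + 0.1575 = 0.1610 m·K/W
Q' = ΔT/ΣR = (551 K − 288.3 K)/0.1610 = 1630 W/m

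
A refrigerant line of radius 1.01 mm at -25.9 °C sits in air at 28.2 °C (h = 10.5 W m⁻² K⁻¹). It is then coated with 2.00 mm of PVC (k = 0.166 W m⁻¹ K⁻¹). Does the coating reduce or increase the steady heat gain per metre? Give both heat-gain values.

Critical radius for a cylinder: r_cr = k/h = 0.0158 m = 1.58 cm.
Outer radius after coating: r₂ = 0.00101 + 0.00200 = 0.00301 m.
Since r₁ < r_cr and r₂ ≤ r_cr, the coating moves toward the maximum at r_cr — heat gain rises.
Bare: R = 1/(2πr₁h) = 15.01 m·K/W; Q = 54.1/15.01 = 3.60 W/m.
Coated: R = R_cond + R_conv = 6.083 m·K/W; Q = 54.1/6.083 = 8.89 W/m.

increases: 3.60 → 8.89 W/m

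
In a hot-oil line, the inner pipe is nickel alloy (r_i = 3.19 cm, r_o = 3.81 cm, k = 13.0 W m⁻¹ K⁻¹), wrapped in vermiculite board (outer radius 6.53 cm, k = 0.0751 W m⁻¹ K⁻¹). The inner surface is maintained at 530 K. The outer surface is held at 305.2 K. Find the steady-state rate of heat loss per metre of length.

Q' = 197 W/m

Series thermal resistances, inner to outer:
  R'_nickel alloy = ln(0.0381/0.0319)/(2πk) = 0.1776/(2π·13.0) = 0.002174 m·K/W
  R'_vermiculite board = ln(0.0653/0.0381)/(2πk) = 0.5388/(2π·0.0751) = 1.142 m·K/W
ΣR = 0.002174 + 1.142 = 1.144 m·K/W
Q' = ΔT/ΣR = (530 K − 305.2 K)/1.144 = 197 W/m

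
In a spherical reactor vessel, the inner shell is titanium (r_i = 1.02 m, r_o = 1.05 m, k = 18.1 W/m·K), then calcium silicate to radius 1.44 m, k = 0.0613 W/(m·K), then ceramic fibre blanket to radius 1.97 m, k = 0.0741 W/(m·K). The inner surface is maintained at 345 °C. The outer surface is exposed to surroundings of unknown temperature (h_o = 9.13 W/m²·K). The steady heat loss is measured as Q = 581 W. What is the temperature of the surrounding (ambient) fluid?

Series resistances:
  R_titanium = (1/1.02 − 1/1.05)/(4πk) = 0.02801/(4π·18.1) = 1.232×10^-4 K/W
  R_calcium silicate = (1/1.05 − 1/1.44)/(4πk) = 0.2579/(4π·0.0613) = 0.3348 K/W
  R_ceramic fibre blanket = (1/1.44 − 1/1.97)/(4πk) = 0.1868/(4π·0.0741) = 0.2006 K/W
  R_conv,out = 1/(4πr²h) = 1/(4π·1.97²·9.13) = 0.002246 K/W
ΣR = 0.5379 K/W
ΔT = Q·ΣR = 581 × 0.5379 = 312.5 K
Heat flows outward, so T_out = T_in − ΔT = 345 − 312.5 = 32.5 °C

T_out = 32.5 °C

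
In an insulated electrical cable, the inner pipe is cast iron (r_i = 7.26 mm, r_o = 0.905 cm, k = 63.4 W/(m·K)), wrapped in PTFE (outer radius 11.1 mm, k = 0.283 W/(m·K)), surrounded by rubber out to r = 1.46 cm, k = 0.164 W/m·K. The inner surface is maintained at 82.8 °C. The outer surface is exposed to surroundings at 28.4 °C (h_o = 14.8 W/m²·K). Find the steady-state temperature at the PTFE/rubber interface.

T = 77.2 °C

Series thermal resistances, inner to outer:
  R'_cast iron = ln(0.00905/0.00726)/(2πk) = 0.2204/(2π·63.4) = 5.532×10^-4 m·K/W
  R'_PTFE = ln(0.0111/0.00905)/(2πk) = 0.2042/(2π·0.283) = 0.1148 m·K/W
  R'_rubber = ln(0.0146/0.0111)/(2πk) = 0.2741/(2π·0.164) = 0.2660 m·K/W
  R'_conv,out = 1/(2πr h) = 1/(2π·0.0146·14.8) = 0.7366 m·K/W
ΣR = 5.532×10^-4 + 0.1148 + 0.2660 + 0.7366 = 1.118 m·K/W
Q' = ΔT/ΣR = (82.8 °C − 28.4 °C)/1.118 = 48.66 W/m
From the inner boundary to the PTFE/rubber interface, ΣR_partial = 0.1154 m·K/W.
T_interface = T_in − Q'·ΣR_partial = 82.8 °C − (48.66)(0.1154) = 77.2 °C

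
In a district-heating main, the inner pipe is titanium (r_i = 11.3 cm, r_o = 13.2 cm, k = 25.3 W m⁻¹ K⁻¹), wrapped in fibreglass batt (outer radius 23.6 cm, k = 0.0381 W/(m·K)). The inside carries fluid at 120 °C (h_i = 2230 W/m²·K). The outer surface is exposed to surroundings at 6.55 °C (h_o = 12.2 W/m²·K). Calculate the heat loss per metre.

Q' = 45.7 W/m

Treat each layer as a resistance in series:
  R'_conv,in = 1/(2πr h) = 1/(2π·0.113·2230) = 6.316×10^-4 m·K/W
  R'_titanium = ln(0.132/0.113)/(2πk) = 0.1554/(2π·25.3) = 9.777×10^-4 m·K/W
  R'_fibreglass batt = ln(0.236/0.132)/(2πk) = 0.5810/(2π·0.0381) = 2.427 m·K/W
  R'_conv,out = 1/(2πr h) = 1/(2π·0.236·12.2) = 0.05528 m·K/W
ΣR = 6.316×10^-4 + 9.777×10^-4 + 2.427 + 0.05528 = 2.484 m·K/W
Q' = ΔT/ΣR = (120 °C − 6.55 °C)/2.484 = 45.7 W/m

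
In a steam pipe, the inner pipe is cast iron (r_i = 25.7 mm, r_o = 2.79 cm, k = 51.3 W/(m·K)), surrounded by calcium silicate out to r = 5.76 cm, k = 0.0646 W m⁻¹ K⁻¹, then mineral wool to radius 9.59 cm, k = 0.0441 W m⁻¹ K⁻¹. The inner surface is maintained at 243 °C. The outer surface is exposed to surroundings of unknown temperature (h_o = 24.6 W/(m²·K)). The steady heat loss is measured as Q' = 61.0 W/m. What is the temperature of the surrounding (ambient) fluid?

T_out = 17.7 °C

Sum the resistances:
  R'_cast iron = ln(0.0279/0.0257)/(2πk) = 0.08214/(2π·51.3) = 2.548×10^-4 m·K/W
  R'_calcium silicate = ln(0.0576/0.0279)/(2πk) = 0.7249/(2π·0.0646) = 1.786 m·K/W
  R'_mineral wool = ln(0.0959/0.0576)/(2πk) = 0.5098/(2π·0.0441) = 1.840 m·K/W
  R'_conv,out = 1/(2πr h) = 1/(2π·0.0959·24.6) = 0.06746 m·K/W
ΣR = 3.693 m·K/W
ΔT = Q'·ΣR = 61.0 × 3.693 = 225.3 K
Heat flows outward, so T_out = T_in − ΔT = 243 − 225.3 = 17.7 °C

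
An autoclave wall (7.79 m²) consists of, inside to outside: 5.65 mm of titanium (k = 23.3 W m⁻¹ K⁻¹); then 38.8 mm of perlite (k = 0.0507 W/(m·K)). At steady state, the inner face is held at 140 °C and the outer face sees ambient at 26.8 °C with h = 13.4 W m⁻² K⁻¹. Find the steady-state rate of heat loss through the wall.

Q = 1050 W

Resistance network (inner→outer):
  R_titanium = L/(kA) = 0.00565/(23.3·7.79) = 3.113×10^-5 K/W
  R_perlite = L/(kA) = 0.0388/(0.0507·7.79) = 0.09824 K/W
  R_conv,out = 1/(hA) = 1/(13.4·7.79) = 0.009580 K/W
ΣR = 3.113×10^-5 + 0.09824 + 0.009580 = 0.1079 K/W
Q = ΔT/ΣR = (140 °C − 26.8 °C)/0.1079 = 1050 W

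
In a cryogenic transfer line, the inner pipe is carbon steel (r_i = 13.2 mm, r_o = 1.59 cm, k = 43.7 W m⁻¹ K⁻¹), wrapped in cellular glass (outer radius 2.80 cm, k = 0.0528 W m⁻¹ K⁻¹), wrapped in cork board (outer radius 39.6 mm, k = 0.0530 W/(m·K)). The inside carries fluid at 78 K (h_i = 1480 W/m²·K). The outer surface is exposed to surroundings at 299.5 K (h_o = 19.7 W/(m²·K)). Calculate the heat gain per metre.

Treat each layer as a resistance in series:
  R'_conv,in = 1/(2πr h) = 1/(2π·0.0132·1480) = 0.008147 m·K/W
  R'_carbon steel = ln(0.0159/0.0132)/(2πk) = 0.1861/(2π·43.7) = 6.778×10^-4 m·K/W
  R'_cellular glass = ln(0.0280/0.0159)/(2πk) = 0.5659/(2π·0.0528) = 1.706 m·K/W
  R'_cork board = ln(0.0396/0.0280)/(2πk) = 0.3466/(2π·0.0530) = 1.041 m·K/W
  R'_conv,out = 1/(2πr h) = 1/(2π·0.0396·19.7) = 0.2040 m·K/W
ΣR = 0.008147 + 6.778×10^-4 + 1.706 + 1.041 + 0.2040 = 2.960 m·K/W
Q' = ΔT/ΣR = (78 K − 299.5 K)/2.960 = -74.8 W/m
(Negative Q' ⇒ heat flows inward; heat gain = 74.8 W/m.)

Q' = 74.8 W/m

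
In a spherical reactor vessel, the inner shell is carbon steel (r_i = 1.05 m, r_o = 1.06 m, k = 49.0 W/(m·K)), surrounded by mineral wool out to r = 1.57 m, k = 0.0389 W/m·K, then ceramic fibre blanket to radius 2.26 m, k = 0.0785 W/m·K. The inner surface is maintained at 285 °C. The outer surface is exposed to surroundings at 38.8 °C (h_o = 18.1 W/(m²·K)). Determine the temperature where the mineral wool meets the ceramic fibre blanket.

T = 97.9 °C

Series thermal resistances, inner to outer:
  R_carbon steel = (1/1.05 − 1/1.06)/(4πk) = 0.008985/(4π·49.0) = 1.459×10^-5 K/W
  R_mineral wool = (1/1.06 − 1/1.57)/(4πk) = 0.3065/(4π·0.0389) = 0.6269 K/W
  R_ceramic fibre blanket = (1/1.57 − 1/2.26)/(4πk) = 0.1945/(4π·0.0785) = 0.1971 K/W
  R_conv,out = 1/(4πr²h) = 1/(4π·2.26²·18.1) = 8.608×10^-4 K/W
ΣR = 1.459×10^-5 + 0.6269 + 0.1971 + 8.608×10^-4 = 0.8249 K/W
Q = ΔT/ΣR = (285 °C − 38.8 °C)/0.8249 = 298.5 W
From the inner boundary to the mineral wool/ceramic fibre blanket interface, ΣR_partial = 0.6269 K/W.
T_interface = T_in − Q·ΣR_partial = 285 °C − (298.5)(0.6269) = 97.9 °C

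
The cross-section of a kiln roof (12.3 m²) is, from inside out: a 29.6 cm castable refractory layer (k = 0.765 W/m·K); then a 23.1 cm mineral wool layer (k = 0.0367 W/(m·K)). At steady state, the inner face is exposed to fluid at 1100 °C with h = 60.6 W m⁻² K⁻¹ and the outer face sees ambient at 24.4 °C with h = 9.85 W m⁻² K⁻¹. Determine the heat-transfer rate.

Q = 1950 W

Treat each layer as a resistance in series:
  R_conv,in = 1/(hA) = 1/(60.6·12.3) = 0.001342 K/W
  R_castable refractory = L/(kA) = 0.296/(0.765·12.3) = 0.03146 K/W
  R_mineral wool = L/(kA) = 0.231/(0.0367·12.3) = 0.5117 K/W
  R_conv,out = 1/(hA) = 1/(9.85·12.3) = 0.008254 K/W
ΣR = 0.001342 + 0.03146 + 0.5117 + 0.008254 = 0.5528 K/W
Q = ΔT/ΣR = (1100 °C − 24.4 °C)/0.5528 = 1950 W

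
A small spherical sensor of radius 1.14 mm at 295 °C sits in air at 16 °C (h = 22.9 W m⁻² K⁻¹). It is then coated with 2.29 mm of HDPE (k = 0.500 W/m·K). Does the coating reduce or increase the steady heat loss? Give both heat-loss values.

Critical radius for a sphere: r_cr = 2k/h = 0.0437 m = 4.37 cm.
Outer radius after coating: r₂ = 0.00114 + 0.00229 = 0.00343 m.
Since r₁ < r_cr and r₂ ≤ r_cr, the coating moves toward the maximum at r_cr — heat loss rises.
Bare: R = 1/(4πr₁²h) = 2674 K/W; Q = 279/2674 = 0.104 W.
Coated: R = R_cond + R_conv = 388.6 K/W; Q = 279/388.6 = 0.718 W.

increases: 0.104 → 0.718 W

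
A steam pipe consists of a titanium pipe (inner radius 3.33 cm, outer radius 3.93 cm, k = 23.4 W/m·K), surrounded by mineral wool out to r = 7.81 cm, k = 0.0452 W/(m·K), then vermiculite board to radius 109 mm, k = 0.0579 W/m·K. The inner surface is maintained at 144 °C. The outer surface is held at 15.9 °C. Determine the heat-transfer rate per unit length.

Series thermal resistances, inner to outer:
  R'_titanium = ln(0.0393/0.0333)/(2πk) = 0.1657/(2π·23.4) = 0.001127 m·K/W
  R'_mineral wool = ln(0.0781/0.0393)/(2πk) = 0.6868/(2π·0.0452) = 2.418 m·K/W
  R'_vermiculite board = ln(0.109/0.0781)/(2πk) = 0.3334/(2π·0.0579) = 0.9163 m·K/W
ΣR = 0.001127 + 2.418 + 0.9163 = 3.335 m·K/W
Q' = ΔT/ΣR = (144 °C − 15.9 °C)/3.335 = 38.4 W/m

Q' = 38.4 W/m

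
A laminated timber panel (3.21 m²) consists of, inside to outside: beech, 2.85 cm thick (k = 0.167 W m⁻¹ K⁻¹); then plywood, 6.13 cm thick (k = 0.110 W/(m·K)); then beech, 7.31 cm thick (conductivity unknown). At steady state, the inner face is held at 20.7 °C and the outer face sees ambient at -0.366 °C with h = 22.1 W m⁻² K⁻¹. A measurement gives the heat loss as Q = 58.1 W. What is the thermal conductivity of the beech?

k = 0.187 W/m·K

ΣR = ΔT/Q = |20.7 − -0.366|/58.1 = 0.3626 K/W
Known resistances:
  R_beech = L/(kA) = 0.0285/(0.167·3.21) = 0.05316 K/W
  R_plywood = L/(kA) = 0.0613/(0.110·3.21) = 0.1736 K/W
  R_conv,out = 1/(hA) = 1/(22.1·3.21) = 0.01410 K/W
R_beech = ΣR − ΣR_known = 0.3626 − 0.2409 = 0.1217 K/W
L/(kA) = 0.1217 ⇒ k = 0.0731/(0.1217·3.21) = 0.187 W/m·K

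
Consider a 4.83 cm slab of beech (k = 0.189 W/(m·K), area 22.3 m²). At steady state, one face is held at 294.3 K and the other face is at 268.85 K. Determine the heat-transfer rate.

Q = 2220 W

Q = kA·ΔT/L = 0.189 × 22.3 × |294.3 K − 268.85 K| / 0.0483 = 2220 W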